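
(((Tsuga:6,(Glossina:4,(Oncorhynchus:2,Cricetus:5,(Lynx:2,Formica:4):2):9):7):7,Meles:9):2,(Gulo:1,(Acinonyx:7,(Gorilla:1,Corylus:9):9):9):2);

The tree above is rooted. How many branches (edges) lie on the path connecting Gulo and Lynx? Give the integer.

8

The MRCA of Gulo and Lynx is the root of the tree.
From Gulo up to that node: 2 branches. From Lynx up to the same node: 6 branches. Total: 2 + 6 = 8.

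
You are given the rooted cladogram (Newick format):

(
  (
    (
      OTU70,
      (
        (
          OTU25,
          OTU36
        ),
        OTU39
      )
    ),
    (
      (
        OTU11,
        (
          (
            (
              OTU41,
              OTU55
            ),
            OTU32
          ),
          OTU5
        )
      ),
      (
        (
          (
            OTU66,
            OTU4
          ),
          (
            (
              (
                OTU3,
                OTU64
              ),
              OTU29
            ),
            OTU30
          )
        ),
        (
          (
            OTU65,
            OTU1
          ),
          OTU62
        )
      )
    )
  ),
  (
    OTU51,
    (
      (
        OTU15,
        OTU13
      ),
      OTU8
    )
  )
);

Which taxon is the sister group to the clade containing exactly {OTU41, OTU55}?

The clade containing exactly {OTU41, OTU55} attaches to the tree at the node subtending ((OTU41,OTU55),OTU32).
The other lineage descending from that same node — the sister group — is the single tip OTU32.

OTU32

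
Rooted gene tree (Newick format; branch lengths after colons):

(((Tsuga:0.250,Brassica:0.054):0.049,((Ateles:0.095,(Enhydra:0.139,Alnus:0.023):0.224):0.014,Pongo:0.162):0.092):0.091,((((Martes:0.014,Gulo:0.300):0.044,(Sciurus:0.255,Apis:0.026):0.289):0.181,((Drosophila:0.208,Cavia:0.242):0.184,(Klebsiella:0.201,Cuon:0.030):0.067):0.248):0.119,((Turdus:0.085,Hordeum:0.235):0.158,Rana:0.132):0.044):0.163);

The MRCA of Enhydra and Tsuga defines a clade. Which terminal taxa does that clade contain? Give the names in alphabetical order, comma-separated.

Alnus, Ateles, Brassica, Enhydra, Pongo, Tsuga

Tracing Enhydra: it sits inside (Enhydra,Alnus).
Tracing Tsuga: it sits inside (Tsuga,Brassica).
The smallest clade enclosing both is ((Tsuga,Brassica),((Ateles,(Enhydra,Alnus)),Pongo)); the answer is its 6 terminal taxa in alphabetical order.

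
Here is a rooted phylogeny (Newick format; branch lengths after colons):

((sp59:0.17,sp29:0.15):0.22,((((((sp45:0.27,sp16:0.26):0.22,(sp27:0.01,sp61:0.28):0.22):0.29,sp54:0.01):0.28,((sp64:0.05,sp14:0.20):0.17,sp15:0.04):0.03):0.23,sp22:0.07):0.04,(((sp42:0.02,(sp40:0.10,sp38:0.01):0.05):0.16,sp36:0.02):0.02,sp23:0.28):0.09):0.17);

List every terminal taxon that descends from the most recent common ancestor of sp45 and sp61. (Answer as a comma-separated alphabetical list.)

Tracing sp45: it sits inside (sp45,sp16).
Tracing sp61: it sits inside (sp27,sp61).
The smallest clade enclosing both is ((sp45,sp16),(sp27,sp61)); the answer is its 4 terminal taxa in alphabetical order.

sp16, sp27, sp45, sp61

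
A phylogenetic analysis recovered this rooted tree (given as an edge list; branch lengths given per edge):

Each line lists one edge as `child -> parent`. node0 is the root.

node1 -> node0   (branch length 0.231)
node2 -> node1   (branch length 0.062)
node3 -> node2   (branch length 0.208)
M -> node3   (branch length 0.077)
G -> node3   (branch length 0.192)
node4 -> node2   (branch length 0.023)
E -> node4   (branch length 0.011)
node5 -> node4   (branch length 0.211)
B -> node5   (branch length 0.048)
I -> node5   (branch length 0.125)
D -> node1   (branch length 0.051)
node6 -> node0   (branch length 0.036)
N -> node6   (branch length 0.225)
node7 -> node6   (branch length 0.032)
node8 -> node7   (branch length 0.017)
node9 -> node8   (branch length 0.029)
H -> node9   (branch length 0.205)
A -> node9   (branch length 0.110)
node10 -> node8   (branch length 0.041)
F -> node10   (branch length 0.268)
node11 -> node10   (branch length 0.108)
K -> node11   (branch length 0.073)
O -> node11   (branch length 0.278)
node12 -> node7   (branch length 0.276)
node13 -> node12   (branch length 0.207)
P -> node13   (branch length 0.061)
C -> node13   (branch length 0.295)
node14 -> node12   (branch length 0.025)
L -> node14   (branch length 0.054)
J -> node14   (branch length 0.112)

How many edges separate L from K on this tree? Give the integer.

7

The MRCA of L and K is the node subtending (((H,A),(F,(K,O))),((P,C),(L,J))).
From L up to that node: 3 branches. From K up to the same node: 4 branches. Total: 3 + 4 = 7.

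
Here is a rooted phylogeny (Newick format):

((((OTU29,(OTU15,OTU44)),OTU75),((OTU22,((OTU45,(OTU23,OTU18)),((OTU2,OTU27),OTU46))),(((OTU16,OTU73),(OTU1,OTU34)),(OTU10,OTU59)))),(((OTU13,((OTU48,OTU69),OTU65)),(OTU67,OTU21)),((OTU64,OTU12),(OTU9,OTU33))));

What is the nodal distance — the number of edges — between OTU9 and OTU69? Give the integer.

8

The MRCA of OTU9 and OTU69 is the node subtending (((OTU13,((OTU48,OTU69),OTU65)),(OTU67,OTU21)),((OTU64,OTU12),(OTU9,OTU33))).
From OTU9 up to that node: 3 branches. From OTU69 up to the same node: 5 branches. Total: 3 + 5 = 8.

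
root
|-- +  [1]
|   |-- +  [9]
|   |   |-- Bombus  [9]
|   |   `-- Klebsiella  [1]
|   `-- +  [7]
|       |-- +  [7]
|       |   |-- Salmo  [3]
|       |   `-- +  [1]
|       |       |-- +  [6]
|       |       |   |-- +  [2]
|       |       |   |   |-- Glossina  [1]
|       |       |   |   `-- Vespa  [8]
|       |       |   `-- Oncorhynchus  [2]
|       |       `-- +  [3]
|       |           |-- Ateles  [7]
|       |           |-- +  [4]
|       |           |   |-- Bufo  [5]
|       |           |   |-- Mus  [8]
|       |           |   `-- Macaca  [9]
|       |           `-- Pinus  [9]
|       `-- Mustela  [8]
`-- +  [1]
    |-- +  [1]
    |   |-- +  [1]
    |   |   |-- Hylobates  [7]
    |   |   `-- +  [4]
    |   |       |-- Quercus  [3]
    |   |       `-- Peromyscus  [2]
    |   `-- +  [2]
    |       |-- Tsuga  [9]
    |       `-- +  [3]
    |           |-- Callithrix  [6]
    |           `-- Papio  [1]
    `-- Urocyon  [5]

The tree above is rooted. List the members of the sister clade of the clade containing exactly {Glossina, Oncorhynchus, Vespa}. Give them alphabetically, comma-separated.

The clade containing exactly {Glossina, Oncorhynchus, Vespa} attaches to the tree at the node subtending (((Glossina,Vespa),Oncorhynchus),(Ateles,(Bufo,Mus,Macaca),Pinus)).
The other lineage descending from that same node — the sister group — is (Ateles,(Bufo,Mus,Macaca),Pinus); its 5 tips in alphabetical order are the answer.

Ateles, Bufo, Macaca, Mus, Pinus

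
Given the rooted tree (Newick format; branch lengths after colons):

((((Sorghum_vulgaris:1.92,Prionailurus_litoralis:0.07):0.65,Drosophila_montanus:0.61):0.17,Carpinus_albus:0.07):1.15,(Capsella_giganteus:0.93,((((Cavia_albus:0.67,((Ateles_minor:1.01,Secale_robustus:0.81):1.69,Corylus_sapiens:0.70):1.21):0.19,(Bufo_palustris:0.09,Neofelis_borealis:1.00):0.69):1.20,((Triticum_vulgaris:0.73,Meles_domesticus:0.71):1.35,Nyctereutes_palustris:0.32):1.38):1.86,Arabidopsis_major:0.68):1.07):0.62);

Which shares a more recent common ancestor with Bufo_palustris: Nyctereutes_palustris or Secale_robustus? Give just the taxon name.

Secale_robustus

The MRCA of Bufo_palustris and Secale_robustus subtends ((Cavia_albus,((Ateles_minor,Secale_robustus),Corylus_sapiens)),(Bufo_palustris,Neofelis_borealis)) (6 taxa).
The MRCA of Bufo_palustris and Nyctereutes_palustris subtends (((Cavia_albus,((Ateles_minor,Secale_robustus),Corylus_sapiens)),(Bufo_palustris,Neofelis_borealis)),((Triticum_vulgaris,Meles_domesticus),Nyctereutes_palustris)) (9 taxa).
The first is nested inside the second, so Bufo_palustris shares a more recent common ancestor with Secale_robustus.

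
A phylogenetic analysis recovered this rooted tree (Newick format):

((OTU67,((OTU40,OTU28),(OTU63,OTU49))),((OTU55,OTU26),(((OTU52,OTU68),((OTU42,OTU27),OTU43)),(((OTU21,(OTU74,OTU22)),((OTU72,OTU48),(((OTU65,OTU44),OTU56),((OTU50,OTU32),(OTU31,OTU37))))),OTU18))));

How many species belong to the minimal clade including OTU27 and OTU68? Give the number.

5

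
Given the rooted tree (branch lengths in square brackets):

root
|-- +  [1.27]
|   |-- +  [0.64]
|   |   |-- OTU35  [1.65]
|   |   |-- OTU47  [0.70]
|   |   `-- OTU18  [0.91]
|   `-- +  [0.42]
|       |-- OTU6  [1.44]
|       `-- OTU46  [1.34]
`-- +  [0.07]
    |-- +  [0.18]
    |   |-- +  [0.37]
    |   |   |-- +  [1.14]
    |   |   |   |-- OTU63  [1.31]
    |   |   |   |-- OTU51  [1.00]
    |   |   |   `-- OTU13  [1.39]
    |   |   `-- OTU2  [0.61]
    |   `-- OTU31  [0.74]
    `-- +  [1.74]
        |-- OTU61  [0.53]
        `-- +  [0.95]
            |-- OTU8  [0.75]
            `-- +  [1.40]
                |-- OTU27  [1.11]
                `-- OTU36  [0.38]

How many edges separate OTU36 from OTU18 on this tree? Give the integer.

8

The MRCA of OTU36 and OTU18 is the root of the tree.
From OTU36 up to that node: 5 branches. From OTU18 up to the same node: 3 branches. Total: 5 + 3 = 8.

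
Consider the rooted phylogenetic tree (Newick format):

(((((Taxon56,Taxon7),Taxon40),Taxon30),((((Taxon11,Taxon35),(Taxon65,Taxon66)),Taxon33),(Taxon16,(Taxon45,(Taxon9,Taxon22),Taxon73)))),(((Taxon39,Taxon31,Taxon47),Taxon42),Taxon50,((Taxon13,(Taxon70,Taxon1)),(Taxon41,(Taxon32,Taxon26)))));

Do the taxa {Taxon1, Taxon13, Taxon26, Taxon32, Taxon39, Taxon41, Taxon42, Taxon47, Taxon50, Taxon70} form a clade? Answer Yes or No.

No

The MRCA of the listed taxa subtends (((Taxon39,Taxon31,Taxon47),Taxon42),Taxon50,((Taxon13,(Taxon70,Taxon1)),(Taxon41,(Taxon32,Taxon26)))).
That clade also contains Taxon31, which is not in the proposed group, so the group is not monophyletic.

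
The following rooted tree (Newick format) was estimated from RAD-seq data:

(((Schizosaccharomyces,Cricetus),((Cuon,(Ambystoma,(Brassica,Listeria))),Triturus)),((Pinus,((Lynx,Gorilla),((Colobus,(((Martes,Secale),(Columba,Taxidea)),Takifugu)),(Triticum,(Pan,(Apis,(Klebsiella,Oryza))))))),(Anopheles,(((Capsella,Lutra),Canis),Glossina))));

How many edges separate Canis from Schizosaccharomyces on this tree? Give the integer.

8

The MRCA of Canis and Schizosaccharomyces is the root of the tree.
From Canis up to that node: 5 branches. From Schizosaccharomyces up to the same node: 3 branches. Total: 5 + 3 = 8.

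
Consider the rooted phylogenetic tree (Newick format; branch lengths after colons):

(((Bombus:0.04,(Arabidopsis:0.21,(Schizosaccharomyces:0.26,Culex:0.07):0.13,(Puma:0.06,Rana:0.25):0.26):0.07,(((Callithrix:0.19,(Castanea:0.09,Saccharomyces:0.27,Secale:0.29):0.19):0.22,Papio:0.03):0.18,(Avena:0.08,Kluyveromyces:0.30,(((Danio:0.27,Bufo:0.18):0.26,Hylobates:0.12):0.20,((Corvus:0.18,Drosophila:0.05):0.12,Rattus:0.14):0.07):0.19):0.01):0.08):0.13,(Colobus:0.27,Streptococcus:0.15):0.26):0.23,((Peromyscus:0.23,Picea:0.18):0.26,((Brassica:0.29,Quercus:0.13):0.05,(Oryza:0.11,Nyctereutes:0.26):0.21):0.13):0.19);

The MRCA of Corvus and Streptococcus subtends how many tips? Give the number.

21

The MRCA of Corvus and Streptococcus is the node subtending ((Bombus,(Arabidopsis,(Schizosaccharomyces,Culex),(Puma,Rana)),(((Callithrix,(Castanea,Saccharomyces,Secale)),Papio),(Avena,Kluyveromyces,(((Danio,Bufo),Hylobates),((Corvus,Drosophila),Rattus))))),(Colobus,Streptococcus)).
That clade contains 21 terminal taxa: Arabidopsis, Avena, Bombus, Bufo, Callithrix, Castanea, Colobus, Corvus, Culex, Danio, Drosophila, Hylobates, Kluyveromyces, Papio, Puma, Rana, Rattus, Saccharomyces, Schizosaccharomyces, Secale, Streptococcus.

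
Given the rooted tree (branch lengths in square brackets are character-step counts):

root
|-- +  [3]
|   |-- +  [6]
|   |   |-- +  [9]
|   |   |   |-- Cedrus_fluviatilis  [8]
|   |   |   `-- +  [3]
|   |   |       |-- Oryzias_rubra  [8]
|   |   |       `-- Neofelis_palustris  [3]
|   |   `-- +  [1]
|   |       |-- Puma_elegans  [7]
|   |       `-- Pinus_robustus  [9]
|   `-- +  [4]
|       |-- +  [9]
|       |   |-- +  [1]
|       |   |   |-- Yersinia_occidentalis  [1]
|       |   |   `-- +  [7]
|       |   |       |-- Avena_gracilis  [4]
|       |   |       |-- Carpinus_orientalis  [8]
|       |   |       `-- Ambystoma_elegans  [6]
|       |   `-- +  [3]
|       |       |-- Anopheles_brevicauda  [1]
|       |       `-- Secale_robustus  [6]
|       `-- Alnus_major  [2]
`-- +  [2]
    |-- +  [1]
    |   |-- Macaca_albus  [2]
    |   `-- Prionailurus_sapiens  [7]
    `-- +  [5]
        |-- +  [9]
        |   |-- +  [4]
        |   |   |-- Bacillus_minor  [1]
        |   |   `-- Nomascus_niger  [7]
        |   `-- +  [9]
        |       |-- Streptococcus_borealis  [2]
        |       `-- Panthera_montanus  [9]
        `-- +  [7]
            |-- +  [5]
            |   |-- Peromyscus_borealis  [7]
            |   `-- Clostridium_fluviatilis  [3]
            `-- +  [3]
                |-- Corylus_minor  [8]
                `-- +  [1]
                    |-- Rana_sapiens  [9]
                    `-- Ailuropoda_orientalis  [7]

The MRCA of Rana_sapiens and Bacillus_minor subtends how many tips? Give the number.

The MRCA of Rana_sapiens and Bacillus_minor is the node subtending (((Bacillus_minor,Nomascus_niger),(Streptococcus_borealis,Panthera_montanus)),((Peromyscus_borealis,Clostridium_fluviatilis),(Corylus_minor,(Rana_sapiens,Ailuropoda_orientalis)))).
That clade contains 9 terminal taxa: Ailuropoda_orientalis, Bacillus_minor, Clostridium_fluviatilis, Corylus_minor, Nomascus_niger, Panthera_montanus, Peromyscus_borealis, Rana_sapiens, Streptococcus_borealis.

9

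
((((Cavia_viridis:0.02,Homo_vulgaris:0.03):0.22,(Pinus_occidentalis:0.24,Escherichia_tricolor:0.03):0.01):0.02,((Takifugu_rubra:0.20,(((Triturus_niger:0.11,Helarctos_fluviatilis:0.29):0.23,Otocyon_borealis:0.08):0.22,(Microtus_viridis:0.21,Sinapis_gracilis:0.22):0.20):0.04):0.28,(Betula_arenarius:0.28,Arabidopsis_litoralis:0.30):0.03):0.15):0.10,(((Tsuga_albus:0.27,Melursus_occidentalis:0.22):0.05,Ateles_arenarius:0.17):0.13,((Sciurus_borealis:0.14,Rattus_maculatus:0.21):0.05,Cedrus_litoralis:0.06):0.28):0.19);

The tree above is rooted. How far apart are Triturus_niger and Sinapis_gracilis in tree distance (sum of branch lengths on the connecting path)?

The path runs Triturus_niger → … → MRCA → … → Sinapis_gracilis; the MRCA is the node subtending (((Triturus_niger,Helarctos_fluviatilis),Otocyon_borealis),(Microtus_viridis,Sinapis_gracilis)).
Branch lengths along that path: 0.11 + 0.23 + 0.22 + 0.20 + 0.22 = 0.98.

0.98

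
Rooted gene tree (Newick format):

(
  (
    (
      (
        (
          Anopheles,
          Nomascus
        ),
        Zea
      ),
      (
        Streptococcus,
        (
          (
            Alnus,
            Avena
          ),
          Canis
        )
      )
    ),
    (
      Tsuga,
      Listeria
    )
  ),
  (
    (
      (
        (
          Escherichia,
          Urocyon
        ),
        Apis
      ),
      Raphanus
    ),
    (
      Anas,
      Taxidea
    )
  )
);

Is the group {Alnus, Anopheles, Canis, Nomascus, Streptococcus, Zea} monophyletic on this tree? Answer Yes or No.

The MRCA of the listed taxa subtends (((Anopheles,Nomascus),Zea),(Streptococcus,((Alnus,Avena),Canis))).
That clade also contains Avena, which is not in the proposed group, so the group is not monophyletic.

No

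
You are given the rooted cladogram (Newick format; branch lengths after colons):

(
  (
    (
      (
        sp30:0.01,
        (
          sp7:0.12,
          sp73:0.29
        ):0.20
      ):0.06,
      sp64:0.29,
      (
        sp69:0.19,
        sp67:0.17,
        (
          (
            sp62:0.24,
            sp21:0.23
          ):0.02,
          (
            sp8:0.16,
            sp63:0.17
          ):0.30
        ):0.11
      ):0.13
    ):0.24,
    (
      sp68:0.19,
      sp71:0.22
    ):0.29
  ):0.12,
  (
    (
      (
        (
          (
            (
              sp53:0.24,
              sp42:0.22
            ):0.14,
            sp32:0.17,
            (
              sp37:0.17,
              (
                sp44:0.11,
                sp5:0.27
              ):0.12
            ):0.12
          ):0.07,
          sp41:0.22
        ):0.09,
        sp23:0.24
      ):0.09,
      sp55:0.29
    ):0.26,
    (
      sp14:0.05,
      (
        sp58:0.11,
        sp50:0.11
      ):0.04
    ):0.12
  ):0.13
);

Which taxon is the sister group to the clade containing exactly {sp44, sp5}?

sp37

The clade containing exactly {sp44, sp5} attaches to the tree at the node subtending (sp37,(sp44,sp5)).
The other lineage descending from that same node — the sister group — is the single tip sp37.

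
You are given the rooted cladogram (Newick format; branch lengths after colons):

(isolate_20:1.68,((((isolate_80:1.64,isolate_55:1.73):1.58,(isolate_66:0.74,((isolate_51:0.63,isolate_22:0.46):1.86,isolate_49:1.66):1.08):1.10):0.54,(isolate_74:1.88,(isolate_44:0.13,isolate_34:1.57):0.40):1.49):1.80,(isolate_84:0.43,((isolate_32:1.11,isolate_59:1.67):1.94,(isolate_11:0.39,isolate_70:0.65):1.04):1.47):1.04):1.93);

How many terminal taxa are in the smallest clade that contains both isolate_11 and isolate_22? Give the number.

The MRCA of isolate_11 and isolate_22 is the node subtending ((((isolate_80,isolate_55),(isolate_66,((isolate_51,isolate_22),isolate_49))),(isolate_74,(isolate_44,isolate_34))),(isolate_84,((isolate_32,isolate_59),(isolate_11,isolate_70)))).
That clade contains 14 terminal taxa: isolate_11, isolate_22, isolate_32, isolate_34, isolate_44, isolate_49, isolate_51, isolate_55, isolate_59, isolate_66, isolate_70, isolate_74, isolate_80, isolate_84.

14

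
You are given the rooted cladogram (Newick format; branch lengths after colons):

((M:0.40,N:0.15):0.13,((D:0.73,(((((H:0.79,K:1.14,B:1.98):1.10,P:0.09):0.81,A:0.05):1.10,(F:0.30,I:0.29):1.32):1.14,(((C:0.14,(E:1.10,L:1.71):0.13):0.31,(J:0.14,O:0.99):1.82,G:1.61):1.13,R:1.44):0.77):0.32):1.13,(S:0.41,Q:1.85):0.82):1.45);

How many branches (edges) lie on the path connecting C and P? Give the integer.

The MRCA of C and P is the node subtending (((((H,K,B),P),A),(F,I)),(((C,(E,L)),(J,O),G),R)).
From C up to that node: 4 branches. From P up to the same node: 4 branches. Total: 4 + 4 = 8.

8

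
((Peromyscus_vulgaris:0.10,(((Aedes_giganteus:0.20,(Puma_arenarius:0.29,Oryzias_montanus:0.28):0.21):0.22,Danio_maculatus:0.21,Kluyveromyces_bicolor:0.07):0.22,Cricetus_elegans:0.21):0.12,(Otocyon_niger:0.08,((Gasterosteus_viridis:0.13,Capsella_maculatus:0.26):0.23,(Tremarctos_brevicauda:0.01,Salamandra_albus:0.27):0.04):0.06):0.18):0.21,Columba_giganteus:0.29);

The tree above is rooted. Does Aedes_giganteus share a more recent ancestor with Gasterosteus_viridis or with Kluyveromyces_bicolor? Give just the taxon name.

Kluyveromyces_bicolor

The MRCA of Aedes_giganteus and Kluyveromyces_bicolor subtends ((Aedes_giganteus,(Puma_arenarius,Oryzias_montanus)),Danio_maculatus,Kluyveromyces_bicolor) (5 taxa).
The MRCA of Aedes_giganteus and Gasterosteus_viridis subtends (Peromyscus_vulgaris,(((Aedes_giganteus,(Puma_arenarius,Oryzias_montanus)),Danio_maculatus,Kluyveromyces_bicolor),Cricetus_elegans),(Otocyon_niger,((Gasterosteus_viridis,Capsella_maculatus),(Tremarctos_brevicauda,Salamandra_albus)))) (12 taxa).
The first is nested inside the second, so Aedes_giganteus shares a more recent common ancestor with Kluyveromyces_bicolor.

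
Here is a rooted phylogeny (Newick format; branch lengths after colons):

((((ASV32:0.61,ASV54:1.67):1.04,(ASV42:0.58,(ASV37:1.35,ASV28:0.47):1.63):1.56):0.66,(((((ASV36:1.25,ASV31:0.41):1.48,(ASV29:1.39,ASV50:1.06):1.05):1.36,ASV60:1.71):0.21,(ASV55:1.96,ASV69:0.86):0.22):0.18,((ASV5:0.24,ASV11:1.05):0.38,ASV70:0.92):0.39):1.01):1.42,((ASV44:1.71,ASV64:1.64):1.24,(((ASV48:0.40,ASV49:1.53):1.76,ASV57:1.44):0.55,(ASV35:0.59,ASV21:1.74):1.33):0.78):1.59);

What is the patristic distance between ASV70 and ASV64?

8.21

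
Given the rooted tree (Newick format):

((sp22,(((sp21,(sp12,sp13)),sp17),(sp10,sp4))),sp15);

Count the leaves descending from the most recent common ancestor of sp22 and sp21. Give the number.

7

The MRCA of sp22 and sp21 is the node subtending (sp22,(((sp21,(sp12,sp13)),sp17),(sp10,sp4))).
That clade contains 7 terminal taxa: sp10, sp12, sp13, sp17, sp21, sp22, sp4.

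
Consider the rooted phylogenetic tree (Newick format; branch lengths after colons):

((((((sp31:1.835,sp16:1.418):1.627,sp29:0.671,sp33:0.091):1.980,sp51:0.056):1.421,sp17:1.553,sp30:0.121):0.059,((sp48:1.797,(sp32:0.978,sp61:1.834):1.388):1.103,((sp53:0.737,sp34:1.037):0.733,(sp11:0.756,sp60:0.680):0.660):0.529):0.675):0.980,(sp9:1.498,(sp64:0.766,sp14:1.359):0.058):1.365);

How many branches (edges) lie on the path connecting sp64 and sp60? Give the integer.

The MRCA of sp64 and sp60 is the root of the tree.
From sp64 up to that node: 3 branches. From sp60 up to the same node: 5 branches. Total: 3 + 5 = 8.

8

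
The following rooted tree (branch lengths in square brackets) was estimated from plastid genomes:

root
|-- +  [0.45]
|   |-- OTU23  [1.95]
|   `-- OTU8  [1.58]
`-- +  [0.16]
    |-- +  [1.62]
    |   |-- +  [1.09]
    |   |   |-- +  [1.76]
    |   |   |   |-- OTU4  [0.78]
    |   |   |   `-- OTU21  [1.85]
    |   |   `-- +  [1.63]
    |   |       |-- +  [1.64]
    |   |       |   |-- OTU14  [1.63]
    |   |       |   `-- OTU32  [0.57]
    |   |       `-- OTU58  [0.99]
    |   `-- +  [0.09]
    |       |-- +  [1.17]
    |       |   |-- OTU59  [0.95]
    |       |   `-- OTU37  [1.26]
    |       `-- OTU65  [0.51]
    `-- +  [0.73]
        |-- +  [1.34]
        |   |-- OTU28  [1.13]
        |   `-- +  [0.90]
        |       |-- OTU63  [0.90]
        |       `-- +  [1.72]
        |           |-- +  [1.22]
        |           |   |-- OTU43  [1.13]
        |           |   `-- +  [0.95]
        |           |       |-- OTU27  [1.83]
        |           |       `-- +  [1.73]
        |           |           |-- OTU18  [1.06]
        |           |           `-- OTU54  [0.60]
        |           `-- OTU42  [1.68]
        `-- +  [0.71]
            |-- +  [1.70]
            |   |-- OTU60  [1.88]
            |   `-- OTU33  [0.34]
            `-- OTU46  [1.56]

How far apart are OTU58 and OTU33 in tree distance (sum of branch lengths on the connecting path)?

The path runs OTU58 → … → MRCA → … → OTU33; the MRCA is the node subtending ((((OTU4,OTU21),((OTU14,OTU32),OTU58)),((OTU59,OTU37),OTU65)),((OTU28,(OTU63,((OTU43,(OTU27,(OTU18,OTU54))),OTU42))),((OTU60,OTU33),OTU46))).
Branch lengths along that path: 0.99 + 1.63 + 1.09 + 1.62 + 0.73 + 0.71 + 1.70 + 0.34 = 8.81.

8.81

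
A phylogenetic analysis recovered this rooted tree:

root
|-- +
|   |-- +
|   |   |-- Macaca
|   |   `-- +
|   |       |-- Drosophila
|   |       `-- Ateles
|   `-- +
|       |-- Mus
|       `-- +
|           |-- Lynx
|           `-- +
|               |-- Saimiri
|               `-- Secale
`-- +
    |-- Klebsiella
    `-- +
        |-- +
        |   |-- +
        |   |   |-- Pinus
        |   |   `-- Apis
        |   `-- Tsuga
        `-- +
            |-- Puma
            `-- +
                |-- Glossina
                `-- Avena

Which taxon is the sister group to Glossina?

Avena

Glossina attaches to the tree at the node subtending (Glossina,Avena).
The other lineage descending from that same node — the sister group — is the single tip Avena.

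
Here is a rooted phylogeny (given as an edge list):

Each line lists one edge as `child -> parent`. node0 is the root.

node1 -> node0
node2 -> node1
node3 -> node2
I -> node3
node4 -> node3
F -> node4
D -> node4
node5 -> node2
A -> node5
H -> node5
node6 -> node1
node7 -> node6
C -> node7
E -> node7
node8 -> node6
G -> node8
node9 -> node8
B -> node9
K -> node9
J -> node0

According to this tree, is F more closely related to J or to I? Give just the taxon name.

I

The MRCA of F and I subtends (I,(F,D)) (3 taxa).
The MRCA of F and J is the root, subtending the entire tree (11 taxa).
The first is nested inside the second, so F shares a more recent common ancestor with I.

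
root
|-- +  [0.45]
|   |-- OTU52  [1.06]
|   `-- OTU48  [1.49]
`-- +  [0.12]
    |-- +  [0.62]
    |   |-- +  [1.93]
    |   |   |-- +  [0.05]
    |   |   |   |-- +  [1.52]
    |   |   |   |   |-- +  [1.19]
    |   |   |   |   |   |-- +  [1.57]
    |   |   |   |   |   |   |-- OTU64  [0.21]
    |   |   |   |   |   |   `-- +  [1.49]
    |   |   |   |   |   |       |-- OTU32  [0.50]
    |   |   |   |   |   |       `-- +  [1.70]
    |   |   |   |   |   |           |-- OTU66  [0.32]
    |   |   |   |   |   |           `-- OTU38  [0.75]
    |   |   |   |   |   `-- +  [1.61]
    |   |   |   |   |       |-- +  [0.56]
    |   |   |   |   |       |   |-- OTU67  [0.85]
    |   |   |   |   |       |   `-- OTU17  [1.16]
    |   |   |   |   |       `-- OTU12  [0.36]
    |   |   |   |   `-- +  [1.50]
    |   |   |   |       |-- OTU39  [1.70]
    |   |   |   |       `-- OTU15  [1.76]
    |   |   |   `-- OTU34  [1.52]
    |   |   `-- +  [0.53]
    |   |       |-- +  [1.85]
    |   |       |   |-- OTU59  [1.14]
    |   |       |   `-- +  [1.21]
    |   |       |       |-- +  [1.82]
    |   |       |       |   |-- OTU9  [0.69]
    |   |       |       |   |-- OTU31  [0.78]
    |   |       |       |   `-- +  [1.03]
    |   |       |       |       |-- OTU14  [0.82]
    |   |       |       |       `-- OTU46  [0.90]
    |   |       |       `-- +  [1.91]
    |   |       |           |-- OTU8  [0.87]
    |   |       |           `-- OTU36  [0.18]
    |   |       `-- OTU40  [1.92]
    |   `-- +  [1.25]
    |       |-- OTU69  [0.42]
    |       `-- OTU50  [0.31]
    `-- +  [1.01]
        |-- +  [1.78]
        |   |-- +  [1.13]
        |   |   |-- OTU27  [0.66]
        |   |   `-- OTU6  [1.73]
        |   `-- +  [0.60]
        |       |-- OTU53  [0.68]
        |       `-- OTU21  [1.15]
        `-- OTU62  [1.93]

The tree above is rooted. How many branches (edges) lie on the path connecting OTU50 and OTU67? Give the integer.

9

The MRCA of OTU50 and OTU67 is the node subtending ((((((OTU64,(OTU32,(OTU66,OTU38))),((OTU67,OTU17),OTU12)),(OTU39,OTU15)),OTU34),((OTU59,((OTU9,OTU31,(OTU14,OTU46)),(OTU8,OTU36))),OTU40)),(OTU69,OTU50)).
From OTU50 up to that node: 2 branches. From OTU67 up to the same node: 7 branches. Total: 2 + 7 = 9.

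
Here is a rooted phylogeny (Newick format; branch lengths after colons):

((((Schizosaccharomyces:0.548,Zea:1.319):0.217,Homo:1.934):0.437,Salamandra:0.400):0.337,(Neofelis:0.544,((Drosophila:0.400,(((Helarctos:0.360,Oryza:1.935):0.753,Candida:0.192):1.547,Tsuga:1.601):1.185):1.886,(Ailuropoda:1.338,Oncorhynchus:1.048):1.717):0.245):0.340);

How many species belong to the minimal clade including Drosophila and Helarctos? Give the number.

5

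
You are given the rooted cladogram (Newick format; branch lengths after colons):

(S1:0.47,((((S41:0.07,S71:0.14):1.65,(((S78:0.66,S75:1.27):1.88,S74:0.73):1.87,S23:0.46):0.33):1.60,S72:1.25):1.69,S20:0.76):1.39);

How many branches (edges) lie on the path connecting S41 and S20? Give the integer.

5

The MRCA of S41 and S20 is the node subtending ((((S41,S71),(((S78,S75),S74),S23)),S72),S20).
From S41 up to that node: 4 branches. From S20 up to the same node: 1 branch. Total: 4 + 1 = 5.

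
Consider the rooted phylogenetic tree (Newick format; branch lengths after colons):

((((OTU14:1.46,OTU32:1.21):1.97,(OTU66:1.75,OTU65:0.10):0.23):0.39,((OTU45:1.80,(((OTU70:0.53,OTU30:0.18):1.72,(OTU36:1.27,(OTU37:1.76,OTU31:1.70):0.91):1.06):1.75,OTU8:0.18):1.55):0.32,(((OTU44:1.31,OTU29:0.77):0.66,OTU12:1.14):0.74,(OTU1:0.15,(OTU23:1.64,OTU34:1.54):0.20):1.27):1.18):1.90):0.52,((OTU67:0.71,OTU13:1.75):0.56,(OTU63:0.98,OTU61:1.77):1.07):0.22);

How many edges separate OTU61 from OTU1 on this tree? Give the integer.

8

The MRCA of OTU61 and OTU1 is the root of the tree.
From OTU61 up to that node: 3 branches. From OTU1 up to the same node: 5 branches. Total: 3 + 5 = 8.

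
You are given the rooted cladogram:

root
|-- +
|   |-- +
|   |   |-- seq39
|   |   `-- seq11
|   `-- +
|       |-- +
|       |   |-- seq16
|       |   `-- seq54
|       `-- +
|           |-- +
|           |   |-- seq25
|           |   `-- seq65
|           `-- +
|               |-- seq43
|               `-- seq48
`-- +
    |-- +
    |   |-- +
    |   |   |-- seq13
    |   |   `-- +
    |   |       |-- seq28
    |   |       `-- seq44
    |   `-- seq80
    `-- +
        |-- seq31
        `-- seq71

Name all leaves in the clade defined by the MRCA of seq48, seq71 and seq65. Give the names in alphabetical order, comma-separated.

seq11, seq13, seq16, seq25, seq28, seq31, seq39, seq43, seq44, seq48, seq54, seq65, seq71, seq80

Tracing seq48: it sits inside (seq43,seq48).
Tracing seq71: it sits inside (seq31,seq71).
Tracing seq65: it sits inside (seq25,seq65).
The smallest clade enclosing all 3 is the whole tree (their MRCA is the root), so the answer is all 14 tips in alphabetical order.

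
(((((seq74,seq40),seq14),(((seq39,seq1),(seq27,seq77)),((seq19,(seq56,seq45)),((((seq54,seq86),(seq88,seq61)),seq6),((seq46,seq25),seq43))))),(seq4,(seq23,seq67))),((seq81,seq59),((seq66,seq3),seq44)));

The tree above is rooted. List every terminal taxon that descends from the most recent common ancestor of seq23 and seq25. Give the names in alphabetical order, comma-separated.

seq1, seq14, seq19, seq23, seq25, seq27, seq39, seq4, seq40, seq43, seq45, seq46, seq54, seq56, seq6, seq61, seq67, seq74, seq77, seq86, seq88

Tracing seq23: it sits inside (seq23,seq67).
Tracing seq25: it sits inside (seq46,seq25).
The smallest clade enclosing both is ((((seq74,seq40),seq14),(((seq39,seq1),(seq27,seq77)),((seq19,(seq56,seq45)),((((seq54,seq86),(seq88,seq61)),seq6),((seq46,seq25),seq43))))),(seq4,(seq23,seq67))); the answer is its 21 terminal taxa in alphabetical order.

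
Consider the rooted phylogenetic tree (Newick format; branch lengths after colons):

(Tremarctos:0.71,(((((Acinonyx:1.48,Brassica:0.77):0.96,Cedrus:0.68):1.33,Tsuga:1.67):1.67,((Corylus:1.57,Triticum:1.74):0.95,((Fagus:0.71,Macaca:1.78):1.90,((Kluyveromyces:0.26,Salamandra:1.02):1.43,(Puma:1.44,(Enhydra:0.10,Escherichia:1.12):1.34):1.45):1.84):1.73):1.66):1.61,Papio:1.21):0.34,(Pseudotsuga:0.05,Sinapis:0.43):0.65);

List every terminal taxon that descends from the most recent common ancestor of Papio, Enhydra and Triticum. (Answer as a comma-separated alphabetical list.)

Acinonyx, Brassica, Cedrus, Corylus, Enhydra, Escherichia, Fagus, Kluyveromyces, Macaca, Papio, Puma, Salamandra, Triticum, Tsuga

Tracing Papio: it sits inside (((((Acinonyx,Brassica),Cedrus),Tsuga),((Corylus,Triticum),((Fagus,Macaca),((Kluyveromyces,Salamandra),(Puma,(Enhydra,Escherichia)))))),Papio).
Tracing Enhydra: it sits inside (Enhydra,Escherichia).
Tracing Triticum: it sits inside (Corylus,Triticum).
The smallest clade enclosing all 3 is (((((Acinonyx,Brassica),Cedrus),Tsuga),((Corylus,Triticum),((Fagus,Macaca),((Kluyveromyces,Salamandra),(Puma,(Enhydra,Escherichia)))))),Papio); the answer is its 14 terminal taxa in alphabetical order.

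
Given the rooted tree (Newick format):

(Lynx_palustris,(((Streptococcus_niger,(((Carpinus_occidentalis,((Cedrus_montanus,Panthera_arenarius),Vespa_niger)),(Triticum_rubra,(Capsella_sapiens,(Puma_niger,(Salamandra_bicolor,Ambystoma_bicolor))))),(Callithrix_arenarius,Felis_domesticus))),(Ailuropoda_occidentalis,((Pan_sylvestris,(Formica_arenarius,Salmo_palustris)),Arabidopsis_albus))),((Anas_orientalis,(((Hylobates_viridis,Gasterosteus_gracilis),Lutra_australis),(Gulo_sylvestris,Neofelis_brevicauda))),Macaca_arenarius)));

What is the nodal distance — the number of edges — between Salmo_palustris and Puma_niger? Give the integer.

12

The MRCA of Salmo_palustris and Puma_niger is the node subtending ((Streptococcus_niger,(((Carpinus_occidentalis,((Cedrus_montanus,Panthera_arenarius),Vespa_niger)),(Triticum_rubra,(Capsella_sapiens,(Puma_niger,(Salamandra_bicolor,Ambystoma_bicolor))))),(Callithrix_arenarius,Felis_domesticus))),(Ailuropoda_occidentalis,((Pan_sylvestris,(Formica_arenarius,Salmo_palustris)),Arabidopsis_albus))).
From Salmo_palustris up to that node: 5 branches. From Puma_niger up to the same node: 7 branches. Total: 5 + 7 = 12.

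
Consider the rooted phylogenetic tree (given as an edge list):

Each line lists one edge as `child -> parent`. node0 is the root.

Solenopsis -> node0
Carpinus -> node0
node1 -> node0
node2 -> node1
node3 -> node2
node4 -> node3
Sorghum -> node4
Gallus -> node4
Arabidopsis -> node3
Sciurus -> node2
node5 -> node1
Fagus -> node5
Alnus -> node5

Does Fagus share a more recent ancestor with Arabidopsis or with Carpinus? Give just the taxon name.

Arabidopsis

The MRCA of Fagus and Arabidopsis subtends ((((Sorghum,Gallus),Arabidopsis),Sciurus),(Fagus,Alnus)) (6 taxa).
The MRCA of Fagus and Carpinus is the root, subtending the entire tree (8 taxa).
The first is nested inside the second, so Fagus shares a more recent common ancestor with Arabidopsis.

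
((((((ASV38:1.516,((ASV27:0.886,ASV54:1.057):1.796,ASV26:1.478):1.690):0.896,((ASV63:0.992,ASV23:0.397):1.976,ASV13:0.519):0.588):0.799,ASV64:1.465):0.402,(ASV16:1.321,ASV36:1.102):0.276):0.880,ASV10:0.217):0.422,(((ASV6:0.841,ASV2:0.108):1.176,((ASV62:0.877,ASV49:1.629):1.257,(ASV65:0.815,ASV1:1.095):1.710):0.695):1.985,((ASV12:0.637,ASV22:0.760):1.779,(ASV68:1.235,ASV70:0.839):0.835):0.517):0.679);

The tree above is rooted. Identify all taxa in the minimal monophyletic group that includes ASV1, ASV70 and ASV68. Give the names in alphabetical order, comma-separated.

ASV1, ASV12, ASV2, ASV22, ASV49, ASV6, ASV62, ASV65, ASV68, ASV70

Tracing ASV1: it sits inside (ASV65,ASV1).
Tracing ASV70: it sits inside (ASV68,ASV70).
Tracing ASV68: it sits inside (ASV68,ASV70).
The smallest clade enclosing all 3 is (((ASV6,ASV2),((ASV62,ASV49),(ASV65,ASV1))),((ASV12,ASV22),(ASV68,ASV70))); the answer is its 10 terminal taxa in alphabetical order.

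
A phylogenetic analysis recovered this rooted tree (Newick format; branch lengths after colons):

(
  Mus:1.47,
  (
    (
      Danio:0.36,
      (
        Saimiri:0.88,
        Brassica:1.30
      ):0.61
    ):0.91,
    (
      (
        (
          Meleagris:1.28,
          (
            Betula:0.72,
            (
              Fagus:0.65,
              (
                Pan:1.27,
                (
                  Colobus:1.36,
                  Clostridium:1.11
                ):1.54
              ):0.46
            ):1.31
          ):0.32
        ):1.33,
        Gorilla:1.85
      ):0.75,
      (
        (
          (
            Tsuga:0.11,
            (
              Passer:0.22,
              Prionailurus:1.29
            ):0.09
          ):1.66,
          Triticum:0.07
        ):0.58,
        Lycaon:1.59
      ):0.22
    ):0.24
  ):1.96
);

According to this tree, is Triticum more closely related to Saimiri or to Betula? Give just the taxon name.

Betula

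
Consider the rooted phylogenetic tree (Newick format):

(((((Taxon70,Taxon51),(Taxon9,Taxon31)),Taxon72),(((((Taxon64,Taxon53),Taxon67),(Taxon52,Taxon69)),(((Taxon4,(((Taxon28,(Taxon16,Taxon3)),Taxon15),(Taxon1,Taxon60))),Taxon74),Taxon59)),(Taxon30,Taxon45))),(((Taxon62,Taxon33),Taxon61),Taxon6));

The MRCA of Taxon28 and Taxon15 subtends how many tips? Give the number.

4

The MRCA of Taxon28 and Taxon15 is the node subtending ((Taxon28,(Taxon16,Taxon3)),Taxon15).
That clade contains 4 terminal taxa: Taxon15, Taxon16, Taxon28, Taxon3.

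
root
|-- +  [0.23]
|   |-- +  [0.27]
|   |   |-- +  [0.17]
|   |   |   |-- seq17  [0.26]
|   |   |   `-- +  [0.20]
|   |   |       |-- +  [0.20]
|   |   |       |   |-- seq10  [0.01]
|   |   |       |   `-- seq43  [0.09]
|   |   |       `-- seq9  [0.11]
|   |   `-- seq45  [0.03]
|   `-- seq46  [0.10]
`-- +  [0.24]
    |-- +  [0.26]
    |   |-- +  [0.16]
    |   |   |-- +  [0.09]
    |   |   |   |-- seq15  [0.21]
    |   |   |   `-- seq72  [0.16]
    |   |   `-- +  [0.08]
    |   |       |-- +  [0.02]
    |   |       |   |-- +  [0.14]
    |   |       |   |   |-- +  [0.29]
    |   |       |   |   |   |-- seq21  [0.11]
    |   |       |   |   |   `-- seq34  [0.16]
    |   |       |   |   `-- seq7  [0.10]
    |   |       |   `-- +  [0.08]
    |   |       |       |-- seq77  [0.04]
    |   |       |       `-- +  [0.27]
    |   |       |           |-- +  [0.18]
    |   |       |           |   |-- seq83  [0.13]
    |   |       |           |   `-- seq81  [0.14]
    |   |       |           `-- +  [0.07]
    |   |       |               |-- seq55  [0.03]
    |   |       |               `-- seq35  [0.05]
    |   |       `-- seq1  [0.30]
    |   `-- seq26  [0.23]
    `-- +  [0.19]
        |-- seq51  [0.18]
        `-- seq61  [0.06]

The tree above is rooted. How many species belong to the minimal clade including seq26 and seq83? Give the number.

12

The MRCA of seq26 and seq83 is the node subtending (((seq15,seq72),((((seq21,seq34),seq7),(seq77,((seq83,seq81),(seq55,seq35)))),seq1)),seq26).
That clade contains 12 terminal taxa: seq1, seq15, seq21, seq26, seq34, seq35, seq55, seq7, seq72, seq77, seq81, seq83.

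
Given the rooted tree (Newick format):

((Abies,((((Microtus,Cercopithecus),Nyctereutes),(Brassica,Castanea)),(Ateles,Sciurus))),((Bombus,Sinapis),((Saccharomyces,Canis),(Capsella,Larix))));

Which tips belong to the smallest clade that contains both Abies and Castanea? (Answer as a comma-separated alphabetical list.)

Abies, Ateles, Brassica, Castanea, Cercopithecus, Microtus, Nyctereutes, Sciurus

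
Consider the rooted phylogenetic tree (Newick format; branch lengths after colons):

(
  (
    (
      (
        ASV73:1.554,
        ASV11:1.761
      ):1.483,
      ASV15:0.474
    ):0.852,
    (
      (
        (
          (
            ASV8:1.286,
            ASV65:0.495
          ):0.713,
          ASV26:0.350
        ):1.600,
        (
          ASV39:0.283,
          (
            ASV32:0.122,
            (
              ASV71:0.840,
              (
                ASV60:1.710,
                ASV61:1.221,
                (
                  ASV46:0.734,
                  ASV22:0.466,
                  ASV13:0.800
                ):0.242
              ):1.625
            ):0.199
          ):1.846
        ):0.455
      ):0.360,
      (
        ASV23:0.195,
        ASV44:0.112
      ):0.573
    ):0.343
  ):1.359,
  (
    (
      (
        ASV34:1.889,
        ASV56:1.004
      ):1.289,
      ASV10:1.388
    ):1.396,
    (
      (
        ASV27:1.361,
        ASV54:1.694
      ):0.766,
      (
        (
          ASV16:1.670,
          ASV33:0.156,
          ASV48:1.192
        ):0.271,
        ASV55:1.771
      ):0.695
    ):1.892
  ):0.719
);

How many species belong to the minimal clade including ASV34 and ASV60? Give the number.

25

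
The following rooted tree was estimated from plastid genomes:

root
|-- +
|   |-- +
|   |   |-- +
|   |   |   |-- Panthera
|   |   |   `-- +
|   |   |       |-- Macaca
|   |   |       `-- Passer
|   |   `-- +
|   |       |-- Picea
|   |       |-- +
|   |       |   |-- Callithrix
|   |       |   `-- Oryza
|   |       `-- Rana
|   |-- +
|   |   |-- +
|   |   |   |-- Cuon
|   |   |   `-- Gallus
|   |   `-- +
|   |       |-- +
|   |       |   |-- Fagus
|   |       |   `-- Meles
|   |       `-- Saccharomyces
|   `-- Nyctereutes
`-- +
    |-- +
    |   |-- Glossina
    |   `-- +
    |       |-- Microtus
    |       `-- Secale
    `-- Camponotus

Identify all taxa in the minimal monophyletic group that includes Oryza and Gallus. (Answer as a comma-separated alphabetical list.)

Callithrix, Cuon, Fagus, Gallus, Macaca, Meles, Nyctereutes, Oryza, Panthera, Passer, Picea, Rana, Saccharomyces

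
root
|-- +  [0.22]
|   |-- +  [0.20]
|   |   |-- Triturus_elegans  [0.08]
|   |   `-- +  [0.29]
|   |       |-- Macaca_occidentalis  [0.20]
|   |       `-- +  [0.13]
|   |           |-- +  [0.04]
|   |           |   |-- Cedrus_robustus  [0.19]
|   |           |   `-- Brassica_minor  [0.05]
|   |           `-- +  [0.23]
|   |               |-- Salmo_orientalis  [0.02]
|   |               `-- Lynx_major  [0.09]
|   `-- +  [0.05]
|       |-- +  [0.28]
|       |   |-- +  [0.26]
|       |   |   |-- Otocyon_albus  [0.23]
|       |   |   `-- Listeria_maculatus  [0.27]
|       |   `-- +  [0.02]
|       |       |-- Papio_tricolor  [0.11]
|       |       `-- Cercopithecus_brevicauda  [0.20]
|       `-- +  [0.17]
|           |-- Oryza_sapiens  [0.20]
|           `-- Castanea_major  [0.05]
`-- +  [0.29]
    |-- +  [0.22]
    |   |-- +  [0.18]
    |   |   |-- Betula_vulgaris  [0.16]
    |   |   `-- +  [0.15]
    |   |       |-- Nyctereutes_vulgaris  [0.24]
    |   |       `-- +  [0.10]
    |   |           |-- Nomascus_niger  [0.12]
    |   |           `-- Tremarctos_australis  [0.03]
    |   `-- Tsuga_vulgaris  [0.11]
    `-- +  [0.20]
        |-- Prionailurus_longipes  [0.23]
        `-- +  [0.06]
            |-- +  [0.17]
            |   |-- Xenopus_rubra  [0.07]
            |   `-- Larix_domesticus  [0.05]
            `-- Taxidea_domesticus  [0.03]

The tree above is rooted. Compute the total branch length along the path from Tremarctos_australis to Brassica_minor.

1.90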